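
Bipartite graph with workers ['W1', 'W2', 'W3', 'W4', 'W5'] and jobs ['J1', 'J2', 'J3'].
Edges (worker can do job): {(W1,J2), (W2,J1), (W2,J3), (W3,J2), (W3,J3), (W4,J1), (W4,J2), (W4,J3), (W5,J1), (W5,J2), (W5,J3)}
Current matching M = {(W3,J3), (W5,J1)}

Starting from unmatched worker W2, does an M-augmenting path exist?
Yes: W2 → J1 → W5 → J3 → W3 → J2

An M-augmenting path alternates non-matching / matching edges, starting and ending at unmatched vertices.
Path: W2 → J1 → W5 → J3 → W3 → J2
(J2 is unmatched in M, so the path is augmenting.)
Flipping edges along this path would increase |M| from 2 to 3.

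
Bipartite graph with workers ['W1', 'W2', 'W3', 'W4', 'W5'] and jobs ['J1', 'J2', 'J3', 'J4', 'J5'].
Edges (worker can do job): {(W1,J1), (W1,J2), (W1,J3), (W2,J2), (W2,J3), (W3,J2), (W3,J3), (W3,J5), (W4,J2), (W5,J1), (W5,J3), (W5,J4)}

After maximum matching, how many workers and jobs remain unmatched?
Unmatched: 0 workers, 0 jobs

Maximum matching size: 5
Workers: 5 total, 5 matched, 0 unmatched
Jobs: 5 total, 5 matched, 0 unmatched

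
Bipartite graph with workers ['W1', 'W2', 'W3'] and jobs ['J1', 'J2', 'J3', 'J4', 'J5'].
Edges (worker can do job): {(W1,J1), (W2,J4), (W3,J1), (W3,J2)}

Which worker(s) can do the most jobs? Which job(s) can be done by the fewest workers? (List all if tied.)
Most versatile: W3 (2 jobs); Least covered: J3, J5 (0 workers)

Worker degrees (jobs they can do): W1:1, W2:1, W3:2
Job degrees (workers who can do it): J1:2, J2:1, J3:0, J4:1, J5:0

Maximum worker degree is 2, achieved by: W3
Minimum job degree is 0, achieved by: J3, J5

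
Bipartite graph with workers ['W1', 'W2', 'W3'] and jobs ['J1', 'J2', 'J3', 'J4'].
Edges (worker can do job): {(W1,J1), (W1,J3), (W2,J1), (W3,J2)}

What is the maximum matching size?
Maximum matching size = 3

Maximum matching: {(W1,J3), (W2,J1), (W3,J2)}
Size: 3

This assigns 3 workers to 3 distinct jobs.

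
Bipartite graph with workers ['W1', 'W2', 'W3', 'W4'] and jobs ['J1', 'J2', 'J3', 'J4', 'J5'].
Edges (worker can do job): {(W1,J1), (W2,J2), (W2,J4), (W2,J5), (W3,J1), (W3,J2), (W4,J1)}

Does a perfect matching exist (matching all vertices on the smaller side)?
No, maximum matching has size 3 < 4

Maximum matching has size 3, need 4 for perfect matching.
Unmatched workers: ['W1']
Unmatched jobs: ['J3', 'J5']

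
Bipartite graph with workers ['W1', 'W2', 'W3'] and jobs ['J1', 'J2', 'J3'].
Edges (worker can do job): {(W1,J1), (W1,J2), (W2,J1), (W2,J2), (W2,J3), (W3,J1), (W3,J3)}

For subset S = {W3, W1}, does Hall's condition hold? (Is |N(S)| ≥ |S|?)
Yes: |N(S)| = 3, |S| = 2

Subset S = {W3, W1}
Neighbors N(S) = {J1, J2, J3}

|N(S)| = 3, |S| = 2
Hall's condition: |N(S)| ≥ |S| is satisfied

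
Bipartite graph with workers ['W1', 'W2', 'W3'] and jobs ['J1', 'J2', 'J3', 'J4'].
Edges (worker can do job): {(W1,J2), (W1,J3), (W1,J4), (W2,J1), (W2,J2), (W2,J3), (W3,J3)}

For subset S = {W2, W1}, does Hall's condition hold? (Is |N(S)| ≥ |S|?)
Yes: |N(S)| = 4, |S| = 2

Subset S = {W2, W1}
Neighbors N(S) = {J1, J2, J3, J4}

|N(S)| = 4, |S| = 2
Hall's condition: |N(S)| ≥ |S| is satisfied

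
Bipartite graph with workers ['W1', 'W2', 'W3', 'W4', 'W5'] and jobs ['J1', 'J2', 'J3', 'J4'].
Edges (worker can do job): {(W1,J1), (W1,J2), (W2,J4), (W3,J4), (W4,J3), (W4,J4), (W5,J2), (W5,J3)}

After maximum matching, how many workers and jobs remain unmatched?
Unmatched: 1 workers, 0 jobs

Maximum matching size: 4
Workers: 5 total, 4 matched, 1 unmatched
Jobs: 4 total, 4 matched, 0 unmatched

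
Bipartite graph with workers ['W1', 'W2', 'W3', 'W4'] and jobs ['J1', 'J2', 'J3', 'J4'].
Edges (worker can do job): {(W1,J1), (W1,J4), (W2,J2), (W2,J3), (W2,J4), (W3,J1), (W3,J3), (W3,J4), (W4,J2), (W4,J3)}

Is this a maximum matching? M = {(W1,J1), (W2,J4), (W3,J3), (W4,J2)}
Yes, size 4 is maximum

Proposed matching has size 4.
Maximum matching size for this graph: 4.

This is a maximum matching.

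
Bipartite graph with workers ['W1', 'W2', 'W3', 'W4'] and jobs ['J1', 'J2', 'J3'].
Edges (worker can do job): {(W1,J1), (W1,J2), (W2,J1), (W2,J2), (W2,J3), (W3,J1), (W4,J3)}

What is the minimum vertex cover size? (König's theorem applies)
Minimum vertex cover size = 3

By König's theorem: in bipartite graphs,
min vertex cover = max matching = 3

Maximum matching has size 3, so minimum vertex cover also has size 3.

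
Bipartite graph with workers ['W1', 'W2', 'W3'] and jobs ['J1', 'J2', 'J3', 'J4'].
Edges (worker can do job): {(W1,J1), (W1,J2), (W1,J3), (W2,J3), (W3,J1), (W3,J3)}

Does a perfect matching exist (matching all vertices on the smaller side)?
Yes, perfect matching exists (size 3)

Perfect matching: {(W1,J2), (W2,J3), (W3,J1)}
All 3 vertices on the smaller side are matched.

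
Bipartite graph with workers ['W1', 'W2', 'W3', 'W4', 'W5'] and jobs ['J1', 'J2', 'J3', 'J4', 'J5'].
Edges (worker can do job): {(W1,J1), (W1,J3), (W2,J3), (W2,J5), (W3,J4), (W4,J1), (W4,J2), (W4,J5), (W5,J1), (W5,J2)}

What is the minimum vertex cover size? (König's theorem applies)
Minimum vertex cover size = 5

By König's theorem: in bipartite graphs,
min vertex cover = max matching = 5

Maximum matching has size 5, so minimum vertex cover also has size 5.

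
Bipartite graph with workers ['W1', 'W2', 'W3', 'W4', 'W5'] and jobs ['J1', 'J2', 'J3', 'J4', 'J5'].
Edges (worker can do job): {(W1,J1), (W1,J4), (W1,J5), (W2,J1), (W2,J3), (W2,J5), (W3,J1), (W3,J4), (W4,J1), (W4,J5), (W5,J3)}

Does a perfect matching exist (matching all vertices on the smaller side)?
No, maximum matching has size 4 < 5

Maximum matching has size 4, need 5 for perfect matching.
Unmatched workers: ['W2']
Unmatched jobs: ['J2']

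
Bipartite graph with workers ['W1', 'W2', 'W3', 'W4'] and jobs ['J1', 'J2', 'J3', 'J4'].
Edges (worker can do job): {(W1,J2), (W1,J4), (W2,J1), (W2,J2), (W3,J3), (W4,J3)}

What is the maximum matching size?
Maximum matching size = 3

Maximum matching: {(W1,J2), (W2,J1), (W4,J3)}
Size: 3

This assigns 3 workers to 3 distinct jobs.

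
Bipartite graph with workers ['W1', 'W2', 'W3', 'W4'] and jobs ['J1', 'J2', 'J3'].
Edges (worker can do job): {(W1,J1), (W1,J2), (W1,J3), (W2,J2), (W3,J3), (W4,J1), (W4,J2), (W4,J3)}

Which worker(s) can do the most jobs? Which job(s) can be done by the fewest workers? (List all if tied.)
Most versatile: W1, W4 (3 jobs); Least covered: J1 (2 workers)

Worker degrees (jobs they can do): W1:3, W2:1, W3:1, W4:3
Job degrees (workers who can do it): J1:2, J2:3, J3:3

Maximum worker degree is 3, achieved by: W1, W4
Minimum job degree is 2, achieved by: J1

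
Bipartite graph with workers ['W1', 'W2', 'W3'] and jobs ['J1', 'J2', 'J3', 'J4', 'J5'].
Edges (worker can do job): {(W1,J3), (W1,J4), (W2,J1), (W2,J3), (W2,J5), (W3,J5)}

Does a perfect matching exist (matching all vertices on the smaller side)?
Yes, perfect matching exists (size 3)

Perfect matching: {(W1,J4), (W2,J3), (W3,J5)}
All 3 vertices on the smaller side are matched.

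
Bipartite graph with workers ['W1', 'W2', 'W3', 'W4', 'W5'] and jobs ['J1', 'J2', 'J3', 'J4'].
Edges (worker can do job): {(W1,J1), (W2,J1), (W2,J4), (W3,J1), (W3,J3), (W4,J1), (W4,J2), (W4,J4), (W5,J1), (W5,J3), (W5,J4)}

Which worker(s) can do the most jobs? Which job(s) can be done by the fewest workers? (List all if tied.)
Most versatile: W4, W5 (3 jobs); Least covered: J2 (1 workers)

Worker degrees (jobs they can do): W1:1, W2:2, W3:2, W4:3, W5:3
Job degrees (workers who can do it): J1:5, J2:1, J3:2, J4:3

Maximum worker degree is 3, achieved by: W4, W5
Minimum job degree is 1, achieved by: J2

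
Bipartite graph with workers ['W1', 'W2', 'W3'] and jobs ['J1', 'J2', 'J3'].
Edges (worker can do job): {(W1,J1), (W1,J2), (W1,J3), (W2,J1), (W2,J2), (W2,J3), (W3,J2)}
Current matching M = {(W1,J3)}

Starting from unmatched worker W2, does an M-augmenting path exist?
Yes: W2 → J2

An M-augmenting path alternates non-matching / matching edges, starting and ending at unmatched vertices.
Path: W2 → J2
(J2 is unmatched in M, so the path is augmenting.)
Flipping edges along this path would increase |M| from 1 to 2.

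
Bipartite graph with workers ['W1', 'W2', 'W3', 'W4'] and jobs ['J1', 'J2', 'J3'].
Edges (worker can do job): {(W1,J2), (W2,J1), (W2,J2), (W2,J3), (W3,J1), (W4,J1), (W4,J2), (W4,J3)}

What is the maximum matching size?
Maximum matching size = 3

Maximum matching: {(W1,J2), (W2,J3), (W4,J1)}
Size: 3

This assigns 3 workers to 3 distinct jobs.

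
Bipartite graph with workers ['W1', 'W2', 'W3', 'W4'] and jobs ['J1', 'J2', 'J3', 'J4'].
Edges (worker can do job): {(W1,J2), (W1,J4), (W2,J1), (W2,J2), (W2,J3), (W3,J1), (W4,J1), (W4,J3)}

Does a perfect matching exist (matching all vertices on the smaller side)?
Yes, perfect matching exists (size 4)

Perfect matching: {(W1,J4), (W2,J2), (W3,J1), (W4,J3)}
All 4 vertices on the smaller side are matched.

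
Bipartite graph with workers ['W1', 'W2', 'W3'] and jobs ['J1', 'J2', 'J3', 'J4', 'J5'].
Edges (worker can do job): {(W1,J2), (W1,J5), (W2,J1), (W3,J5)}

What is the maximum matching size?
Maximum matching size = 3

Maximum matching: {(W1,J2), (W2,J1), (W3,J5)}
Size: 3

This assigns 3 workers to 3 distinct jobs.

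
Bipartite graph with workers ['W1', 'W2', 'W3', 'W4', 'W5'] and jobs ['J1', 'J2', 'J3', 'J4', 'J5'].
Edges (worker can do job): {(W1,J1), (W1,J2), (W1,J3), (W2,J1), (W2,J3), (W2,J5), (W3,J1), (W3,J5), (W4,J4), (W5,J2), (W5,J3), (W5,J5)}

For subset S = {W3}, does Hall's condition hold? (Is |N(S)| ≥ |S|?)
Yes: |N(S)| = 2, |S| = 1

Subset S = {W3}
Neighbors N(S) = {J1, J5}

|N(S)| = 2, |S| = 1
Hall's condition: |N(S)| ≥ |S| is satisfied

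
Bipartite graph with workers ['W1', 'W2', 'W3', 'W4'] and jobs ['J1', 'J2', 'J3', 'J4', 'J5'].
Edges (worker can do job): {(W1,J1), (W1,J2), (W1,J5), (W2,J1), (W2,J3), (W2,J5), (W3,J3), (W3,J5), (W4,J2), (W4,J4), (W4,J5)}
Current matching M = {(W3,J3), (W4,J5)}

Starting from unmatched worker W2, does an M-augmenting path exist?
Yes: W2 → J3 → W3 → J5 → W4 → J4

An M-augmenting path alternates non-matching / matching edges, starting and ending at unmatched vertices.
Path: W2 → J3 → W3 → J5 → W4 → J4
(J4 is unmatched in M, so the path is augmenting.)
Flipping edges along this path would increase |M| from 2 to 3.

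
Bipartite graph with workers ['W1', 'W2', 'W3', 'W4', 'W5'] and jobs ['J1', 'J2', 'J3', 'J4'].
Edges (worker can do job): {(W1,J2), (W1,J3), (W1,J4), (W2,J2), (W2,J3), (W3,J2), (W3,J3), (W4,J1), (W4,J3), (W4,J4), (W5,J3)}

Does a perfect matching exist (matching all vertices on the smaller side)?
Yes, perfect matching exists (size 4)

Perfect matching: {(W1,J4), (W2,J2), (W3,J3), (W4,J1)}
All 4 vertices on the smaller side are matched.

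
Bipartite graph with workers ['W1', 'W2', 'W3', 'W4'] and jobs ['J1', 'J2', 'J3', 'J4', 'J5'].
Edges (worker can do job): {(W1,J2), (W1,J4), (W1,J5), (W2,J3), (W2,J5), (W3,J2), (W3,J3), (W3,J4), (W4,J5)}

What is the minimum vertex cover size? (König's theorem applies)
Minimum vertex cover size = 4

By König's theorem: in bipartite graphs,
min vertex cover = max matching = 4

Maximum matching has size 4, so minimum vertex cover also has size 4.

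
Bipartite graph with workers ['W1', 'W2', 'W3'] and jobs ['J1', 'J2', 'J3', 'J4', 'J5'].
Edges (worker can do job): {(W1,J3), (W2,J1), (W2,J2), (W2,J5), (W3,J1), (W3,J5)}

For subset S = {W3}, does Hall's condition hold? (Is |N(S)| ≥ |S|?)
Yes: |N(S)| = 2, |S| = 1

Subset S = {W3}
Neighbors N(S) = {J1, J5}

|N(S)| = 2, |S| = 1
Hall's condition: |N(S)| ≥ |S| is satisfied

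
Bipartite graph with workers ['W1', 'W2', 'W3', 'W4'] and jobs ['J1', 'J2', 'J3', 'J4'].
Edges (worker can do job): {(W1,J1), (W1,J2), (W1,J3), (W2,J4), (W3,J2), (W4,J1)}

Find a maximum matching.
Matching: {(W1,J3), (W2,J4), (W3,J2), (W4,J1)}

Maximum matching (size 4):
  W1 → J3
  W2 → J4
  W3 → J2
  W4 → J1

Each worker is assigned to at most one job, and each job to at most one worker.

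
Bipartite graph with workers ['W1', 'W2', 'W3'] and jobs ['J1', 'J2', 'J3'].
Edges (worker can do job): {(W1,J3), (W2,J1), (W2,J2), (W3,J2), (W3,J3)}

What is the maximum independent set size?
Maximum independent set = 3

By König's theorem:
- Min vertex cover = Max matching = 3
- Max independent set = Total vertices - Min vertex cover
- Max independent set = 6 - 3 = 3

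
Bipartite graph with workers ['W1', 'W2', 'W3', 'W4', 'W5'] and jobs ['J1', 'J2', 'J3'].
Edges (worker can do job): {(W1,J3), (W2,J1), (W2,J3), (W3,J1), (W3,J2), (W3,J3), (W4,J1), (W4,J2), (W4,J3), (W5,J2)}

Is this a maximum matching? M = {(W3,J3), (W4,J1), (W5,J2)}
Yes, size 3 is maximum

Proposed matching has size 3.
Maximum matching size for this graph: 3.

This is a maximum matching.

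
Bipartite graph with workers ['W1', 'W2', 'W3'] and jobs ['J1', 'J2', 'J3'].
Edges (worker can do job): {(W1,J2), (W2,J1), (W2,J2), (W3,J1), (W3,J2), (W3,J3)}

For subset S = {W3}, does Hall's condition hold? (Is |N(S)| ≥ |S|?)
Yes: |N(S)| = 3, |S| = 1

Subset S = {W3}
Neighbors N(S) = {J1, J2, J3}

|N(S)| = 3, |S| = 1
Hall's condition: |N(S)| ≥ |S| is satisfied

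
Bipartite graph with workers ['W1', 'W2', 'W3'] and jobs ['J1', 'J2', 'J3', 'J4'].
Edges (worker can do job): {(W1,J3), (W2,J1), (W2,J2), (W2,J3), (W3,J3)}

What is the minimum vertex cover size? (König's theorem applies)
Minimum vertex cover size = 2

By König's theorem: in bipartite graphs,
min vertex cover = max matching = 2

Maximum matching has size 2, so minimum vertex cover also has size 2.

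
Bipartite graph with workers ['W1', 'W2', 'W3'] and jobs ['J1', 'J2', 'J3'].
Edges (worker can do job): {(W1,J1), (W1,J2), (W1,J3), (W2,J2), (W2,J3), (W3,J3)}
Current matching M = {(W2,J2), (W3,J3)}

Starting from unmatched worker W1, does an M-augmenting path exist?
Yes: W1 → J1

An M-augmenting path alternates non-matching / matching edges, starting and ending at unmatched vertices.
Path: W1 → J1
(J1 is unmatched in M, so the path is augmenting.)
Flipping edges along this path would increase |M| from 2 to 3.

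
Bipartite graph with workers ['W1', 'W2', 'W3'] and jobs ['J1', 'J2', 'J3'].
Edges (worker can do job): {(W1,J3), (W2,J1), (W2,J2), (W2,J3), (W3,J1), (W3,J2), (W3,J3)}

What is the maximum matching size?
Maximum matching size = 3

Maximum matching: {(W1,J3), (W2,J1), (W3,J2)}
Size: 3

This assigns 3 workers to 3 distinct jobs.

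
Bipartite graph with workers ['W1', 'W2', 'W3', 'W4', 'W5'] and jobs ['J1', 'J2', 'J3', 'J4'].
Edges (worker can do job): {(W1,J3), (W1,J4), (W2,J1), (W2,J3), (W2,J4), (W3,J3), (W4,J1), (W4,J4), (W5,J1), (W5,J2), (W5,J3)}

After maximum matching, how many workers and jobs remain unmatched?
Unmatched: 1 workers, 0 jobs

Maximum matching size: 4
Workers: 5 total, 4 matched, 1 unmatched
Jobs: 4 total, 4 matched, 0 unmatched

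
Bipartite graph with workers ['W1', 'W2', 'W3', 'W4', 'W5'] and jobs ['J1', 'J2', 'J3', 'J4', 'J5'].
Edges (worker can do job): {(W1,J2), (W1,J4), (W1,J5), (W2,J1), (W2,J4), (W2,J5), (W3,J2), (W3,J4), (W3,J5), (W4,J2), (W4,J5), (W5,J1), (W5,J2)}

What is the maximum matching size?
Maximum matching size = 4

Maximum matching: {(W1,J4), (W2,J1), (W3,J5), (W5,J2)}
Size: 4

This assigns 4 workers to 4 distinct jobs.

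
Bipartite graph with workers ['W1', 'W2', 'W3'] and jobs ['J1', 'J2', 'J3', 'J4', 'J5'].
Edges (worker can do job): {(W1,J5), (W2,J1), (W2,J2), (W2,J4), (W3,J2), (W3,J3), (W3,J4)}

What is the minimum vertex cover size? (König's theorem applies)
Minimum vertex cover size = 3

By König's theorem: in bipartite graphs,
min vertex cover = max matching = 3

Maximum matching has size 3, so minimum vertex cover also has size 3.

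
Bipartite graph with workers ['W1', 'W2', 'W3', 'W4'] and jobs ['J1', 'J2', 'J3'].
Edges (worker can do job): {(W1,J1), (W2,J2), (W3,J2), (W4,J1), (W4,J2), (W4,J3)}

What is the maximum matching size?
Maximum matching size = 3

Maximum matching: {(W1,J1), (W3,J2), (W4,J3)}
Size: 3

This assigns 3 workers to 3 distinct jobs.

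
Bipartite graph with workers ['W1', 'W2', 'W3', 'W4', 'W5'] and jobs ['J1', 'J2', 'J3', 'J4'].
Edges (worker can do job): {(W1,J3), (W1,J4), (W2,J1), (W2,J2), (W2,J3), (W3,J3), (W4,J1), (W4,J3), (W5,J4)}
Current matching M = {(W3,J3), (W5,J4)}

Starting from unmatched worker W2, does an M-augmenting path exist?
Yes: W2 → J1

An M-augmenting path alternates non-matching / matching edges, starting and ending at unmatched vertices.
Path: W2 → J1
(J1 is unmatched in M, so the path is augmenting.)
Flipping edges along this path would increase |M| from 2 to 3.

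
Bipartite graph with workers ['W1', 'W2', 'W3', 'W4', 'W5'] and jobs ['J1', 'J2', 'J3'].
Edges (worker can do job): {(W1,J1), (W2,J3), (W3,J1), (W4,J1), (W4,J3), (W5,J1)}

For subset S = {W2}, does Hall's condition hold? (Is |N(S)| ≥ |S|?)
Yes: |N(S)| = 1, |S| = 1

Subset S = {W2}
Neighbors N(S) = {J3}

|N(S)| = 1, |S| = 1
Hall's condition: |N(S)| ≥ |S| is satisfied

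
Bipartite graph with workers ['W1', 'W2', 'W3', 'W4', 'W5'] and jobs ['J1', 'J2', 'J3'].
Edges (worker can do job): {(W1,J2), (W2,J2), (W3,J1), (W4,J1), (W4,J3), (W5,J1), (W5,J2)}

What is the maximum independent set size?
Maximum independent set = 5

By König's theorem:
- Min vertex cover = Max matching = 3
- Max independent set = Total vertices - Min vertex cover
- Max independent set = 8 - 3 = 5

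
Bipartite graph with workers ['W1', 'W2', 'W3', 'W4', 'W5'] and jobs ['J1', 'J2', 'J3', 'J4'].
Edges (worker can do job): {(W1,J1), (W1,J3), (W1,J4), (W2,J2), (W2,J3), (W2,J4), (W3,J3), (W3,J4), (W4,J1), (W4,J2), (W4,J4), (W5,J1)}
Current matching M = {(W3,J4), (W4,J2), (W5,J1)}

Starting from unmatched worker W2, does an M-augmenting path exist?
Yes: W2 → J3

An M-augmenting path alternates non-matching / matching edges, starting and ending at unmatched vertices.
Path: W2 → J3
(J3 is unmatched in M, so the path is augmenting.)
Flipping edges along this path would increase |M| from 3 to 4.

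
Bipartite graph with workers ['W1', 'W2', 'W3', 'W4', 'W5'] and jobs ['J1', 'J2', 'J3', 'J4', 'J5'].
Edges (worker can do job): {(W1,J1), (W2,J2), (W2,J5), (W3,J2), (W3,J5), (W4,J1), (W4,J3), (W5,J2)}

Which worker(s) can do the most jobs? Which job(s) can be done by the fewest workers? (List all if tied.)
Most versatile: W2, W3, W4 (2 jobs); Least covered: J4 (0 workers)

Worker degrees (jobs they can do): W1:1, W2:2, W3:2, W4:2, W5:1
Job degrees (workers who can do it): J1:2, J2:3, J3:1, J4:0, J5:2

Maximum worker degree is 2, achieved by: W2, W3, W4
Minimum job degree is 0, achieved by: J4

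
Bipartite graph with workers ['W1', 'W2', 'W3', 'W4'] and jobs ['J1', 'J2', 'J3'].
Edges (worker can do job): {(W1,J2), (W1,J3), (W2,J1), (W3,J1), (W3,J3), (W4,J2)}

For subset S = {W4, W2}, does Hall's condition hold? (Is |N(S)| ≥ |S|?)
Yes: |N(S)| = 2, |S| = 2

Subset S = {W4, W2}
Neighbors N(S) = {J1, J2}

|N(S)| = 2, |S| = 2
Hall's condition: |N(S)| ≥ |S| is satisfied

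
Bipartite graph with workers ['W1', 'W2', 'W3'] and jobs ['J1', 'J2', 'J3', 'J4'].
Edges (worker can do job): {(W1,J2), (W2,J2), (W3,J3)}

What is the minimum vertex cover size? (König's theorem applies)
Minimum vertex cover size = 2

By König's theorem: in bipartite graphs,
min vertex cover = max matching = 2

Maximum matching has size 2, so minimum vertex cover also has size 2.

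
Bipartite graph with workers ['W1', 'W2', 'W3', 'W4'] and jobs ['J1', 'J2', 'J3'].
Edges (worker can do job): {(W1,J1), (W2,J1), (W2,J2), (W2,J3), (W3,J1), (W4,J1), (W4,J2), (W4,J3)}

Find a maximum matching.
Matching: {(W2,J2), (W3,J1), (W4,J3)}

Maximum matching (size 3):
  W2 → J2
  W3 → J1
  W4 → J3

Each worker is assigned to at most one job, and each job to at most one worker.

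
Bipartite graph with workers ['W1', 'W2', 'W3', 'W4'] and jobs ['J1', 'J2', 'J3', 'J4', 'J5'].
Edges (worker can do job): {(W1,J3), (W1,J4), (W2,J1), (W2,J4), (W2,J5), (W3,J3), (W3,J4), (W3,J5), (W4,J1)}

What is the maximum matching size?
Maximum matching size = 4

Maximum matching: {(W1,J4), (W2,J5), (W3,J3), (W4,J1)}
Size: 4

This assigns 4 workers to 4 distinct jobs.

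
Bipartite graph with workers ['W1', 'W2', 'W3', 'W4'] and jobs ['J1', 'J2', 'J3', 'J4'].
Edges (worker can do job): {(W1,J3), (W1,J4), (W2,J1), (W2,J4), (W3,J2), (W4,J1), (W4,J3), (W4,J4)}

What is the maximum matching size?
Maximum matching size = 4

Maximum matching: {(W1,J4), (W2,J1), (W3,J2), (W4,J3)}
Size: 4

This assigns 4 workers to 4 distinct jobs.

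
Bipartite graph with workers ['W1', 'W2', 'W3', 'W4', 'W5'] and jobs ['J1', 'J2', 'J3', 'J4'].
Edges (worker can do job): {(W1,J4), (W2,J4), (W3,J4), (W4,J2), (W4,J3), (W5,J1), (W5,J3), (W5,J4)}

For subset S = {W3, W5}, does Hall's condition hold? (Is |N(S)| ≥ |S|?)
Yes: |N(S)| = 3, |S| = 2

Subset S = {W3, W5}
Neighbors N(S) = {J1, J3, J4}

|N(S)| = 3, |S| = 2
Hall's condition: |N(S)| ≥ |S| is satisfied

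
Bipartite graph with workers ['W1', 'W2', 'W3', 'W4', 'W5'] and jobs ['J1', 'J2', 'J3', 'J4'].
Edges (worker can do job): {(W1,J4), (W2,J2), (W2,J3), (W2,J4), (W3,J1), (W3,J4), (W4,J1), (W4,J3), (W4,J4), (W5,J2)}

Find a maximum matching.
Matching: {(W2,J3), (W3,J4), (W4,J1), (W5,J2)}

Maximum matching (size 4):
  W2 → J3
  W3 → J4
  W4 → J1
  W5 → J2

Each worker is assigned to at most one job, and each job to at most one worker.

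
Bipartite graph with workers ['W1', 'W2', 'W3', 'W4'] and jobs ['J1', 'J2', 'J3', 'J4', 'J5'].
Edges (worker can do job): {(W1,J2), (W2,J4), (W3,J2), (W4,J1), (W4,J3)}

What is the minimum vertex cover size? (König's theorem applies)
Minimum vertex cover size = 3

By König's theorem: in bipartite graphs,
min vertex cover = max matching = 3

Maximum matching has size 3, so minimum vertex cover also has size 3.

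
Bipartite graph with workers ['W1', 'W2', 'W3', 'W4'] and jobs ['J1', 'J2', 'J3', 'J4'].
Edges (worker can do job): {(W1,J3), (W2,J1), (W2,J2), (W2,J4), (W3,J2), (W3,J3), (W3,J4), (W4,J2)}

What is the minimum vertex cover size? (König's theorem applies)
Minimum vertex cover size = 4

By König's theorem: in bipartite graphs,
min vertex cover = max matching = 4

Maximum matching has size 4, so minimum vertex cover also has size 4.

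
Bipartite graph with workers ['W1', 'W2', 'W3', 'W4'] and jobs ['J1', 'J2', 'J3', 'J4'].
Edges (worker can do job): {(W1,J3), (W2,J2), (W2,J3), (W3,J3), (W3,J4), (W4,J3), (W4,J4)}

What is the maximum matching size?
Maximum matching size = 3

Maximum matching: {(W2,J2), (W3,J3), (W4,J4)}
Size: 3

This assigns 3 workers to 3 distinct jobs.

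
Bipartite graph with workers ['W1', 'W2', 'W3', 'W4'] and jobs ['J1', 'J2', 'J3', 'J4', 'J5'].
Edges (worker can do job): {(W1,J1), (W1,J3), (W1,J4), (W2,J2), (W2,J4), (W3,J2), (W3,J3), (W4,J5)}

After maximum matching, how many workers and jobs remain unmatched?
Unmatched: 0 workers, 1 jobs

Maximum matching size: 4
Workers: 4 total, 4 matched, 0 unmatched
Jobs: 5 total, 4 matched, 1 unmatched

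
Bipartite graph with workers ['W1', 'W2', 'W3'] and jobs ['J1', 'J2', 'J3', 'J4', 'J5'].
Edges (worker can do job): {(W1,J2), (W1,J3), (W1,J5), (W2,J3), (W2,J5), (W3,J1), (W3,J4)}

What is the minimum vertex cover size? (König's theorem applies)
Minimum vertex cover size = 3

By König's theorem: in bipartite graphs,
min vertex cover = max matching = 3

Maximum matching has size 3, so minimum vertex cover also has size 3.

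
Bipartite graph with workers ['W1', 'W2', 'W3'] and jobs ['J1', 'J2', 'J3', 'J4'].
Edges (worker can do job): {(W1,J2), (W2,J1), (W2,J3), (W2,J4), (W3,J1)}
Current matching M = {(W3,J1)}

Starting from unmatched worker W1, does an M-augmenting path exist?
Yes: W1 → J2

An M-augmenting path alternates non-matching / matching edges, starting and ending at unmatched vertices.
Path: W1 → J2
(J2 is unmatched in M, so the path is augmenting.)
Flipping edges along this path would increase |M| from 1 to 2.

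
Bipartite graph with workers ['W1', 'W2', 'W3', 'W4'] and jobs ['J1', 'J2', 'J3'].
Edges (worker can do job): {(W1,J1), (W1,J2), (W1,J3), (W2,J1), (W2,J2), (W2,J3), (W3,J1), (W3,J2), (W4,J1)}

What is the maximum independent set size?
Maximum independent set = 4

By König's theorem:
- Min vertex cover = Max matching = 3
- Max independent set = Total vertices - Min vertex cover
- Max independent set = 7 - 3 = 4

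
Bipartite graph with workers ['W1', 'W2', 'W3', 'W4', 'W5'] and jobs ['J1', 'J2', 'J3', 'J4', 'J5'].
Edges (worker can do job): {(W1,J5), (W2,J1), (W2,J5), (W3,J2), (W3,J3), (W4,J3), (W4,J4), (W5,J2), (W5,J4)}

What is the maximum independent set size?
Maximum independent set = 5

By König's theorem:
- Min vertex cover = Max matching = 5
- Max independent set = Total vertices - Min vertex cover
- Max independent set = 10 - 5 = 5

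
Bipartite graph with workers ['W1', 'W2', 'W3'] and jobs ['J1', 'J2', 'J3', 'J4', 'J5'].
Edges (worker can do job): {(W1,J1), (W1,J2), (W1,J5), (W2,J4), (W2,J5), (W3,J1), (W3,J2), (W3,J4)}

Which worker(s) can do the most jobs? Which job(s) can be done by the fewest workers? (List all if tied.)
Most versatile: W1, W3 (3 jobs); Least covered: J3 (0 workers)

Worker degrees (jobs they can do): W1:3, W2:2, W3:3
Job degrees (workers who can do it): J1:2, J2:2, J3:0, J4:2, J5:2

Maximum worker degree is 3, achieved by: W1, W3
Minimum job degree is 0, achieved by: J3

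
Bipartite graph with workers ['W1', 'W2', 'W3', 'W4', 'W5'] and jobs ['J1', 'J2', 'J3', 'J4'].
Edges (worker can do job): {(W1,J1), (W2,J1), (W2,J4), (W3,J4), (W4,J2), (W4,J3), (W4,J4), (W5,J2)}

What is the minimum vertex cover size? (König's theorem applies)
Minimum vertex cover size = 4

By König's theorem: in bipartite graphs,
min vertex cover = max matching = 4

Maximum matching has size 4, so minimum vertex cover also has size 4.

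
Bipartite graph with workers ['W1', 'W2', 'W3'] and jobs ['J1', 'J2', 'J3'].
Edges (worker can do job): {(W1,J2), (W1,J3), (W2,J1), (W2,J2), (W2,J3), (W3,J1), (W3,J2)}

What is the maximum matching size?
Maximum matching size = 3

Maximum matching: {(W1,J3), (W2,J2), (W3,J1)}
Size: 3

This assigns 3 workers to 3 distinct jobs.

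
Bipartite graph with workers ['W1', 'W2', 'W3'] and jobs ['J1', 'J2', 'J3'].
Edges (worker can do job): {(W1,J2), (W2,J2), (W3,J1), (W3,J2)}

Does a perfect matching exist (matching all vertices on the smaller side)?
No, maximum matching has size 2 < 3

Maximum matching has size 2, need 3 for perfect matching.
Unmatched workers: ['W2']
Unmatched jobs: ['J3']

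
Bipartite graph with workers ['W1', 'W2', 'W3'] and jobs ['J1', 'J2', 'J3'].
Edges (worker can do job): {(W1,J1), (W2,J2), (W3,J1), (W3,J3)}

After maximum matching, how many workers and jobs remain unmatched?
Unmatched: 0 workers, 0 jobs

Maximum matching size: 3
Workers: 3 total, 3 matched, 0 unmatched
Jobs: 3 total, 3 matched, 0 unmatched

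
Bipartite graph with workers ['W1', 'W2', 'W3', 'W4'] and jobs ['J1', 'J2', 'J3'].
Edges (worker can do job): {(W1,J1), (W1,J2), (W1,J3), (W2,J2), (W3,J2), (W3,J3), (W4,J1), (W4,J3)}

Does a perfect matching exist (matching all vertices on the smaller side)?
Yes, perfect matching exists (size 3)

Perfect matching: {(W1,J3), (W3,J2), (W4,J1)}
All 3 vertices on the smaller side are matched.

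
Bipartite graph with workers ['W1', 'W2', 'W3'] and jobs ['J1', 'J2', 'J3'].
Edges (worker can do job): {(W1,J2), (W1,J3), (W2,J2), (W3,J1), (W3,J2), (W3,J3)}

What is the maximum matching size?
Maximum matching size = 3

Maximum matching: {(W1,J3), (W2,J2), (W3,J1)}
Size: 3

This assigns 3 workers to 3 distinct jobs.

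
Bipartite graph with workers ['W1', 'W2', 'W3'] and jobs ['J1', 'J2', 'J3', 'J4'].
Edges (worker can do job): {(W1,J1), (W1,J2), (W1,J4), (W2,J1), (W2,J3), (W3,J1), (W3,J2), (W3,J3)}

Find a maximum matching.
Matching: {(W1,J2), (W2,J3), (W3,J1)}

Maximum matching (size 3):
  W1 → J2
  W2 → J3
  W3 → J1

Each worker is assigned to at most one job, and each job to at most one worker.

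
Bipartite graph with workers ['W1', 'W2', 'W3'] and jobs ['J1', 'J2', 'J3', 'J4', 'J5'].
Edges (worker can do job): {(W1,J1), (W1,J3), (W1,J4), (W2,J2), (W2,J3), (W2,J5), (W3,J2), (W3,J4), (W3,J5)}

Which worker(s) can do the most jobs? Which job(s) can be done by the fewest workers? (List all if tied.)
Most versatile: W1, W2, W3 (3 jobs); Least covered: J1 (1 workers)

Worker degrees (jobs they can do): W1:3, W2:3, W3:3
Job degrees (workers who can do it): J1:1, J2:2, J3:2, J4:2, J5:2

Maximum worker degree is 3, achieved by: W1, W2, W3
Minimum job degree is 1, achieved by: J1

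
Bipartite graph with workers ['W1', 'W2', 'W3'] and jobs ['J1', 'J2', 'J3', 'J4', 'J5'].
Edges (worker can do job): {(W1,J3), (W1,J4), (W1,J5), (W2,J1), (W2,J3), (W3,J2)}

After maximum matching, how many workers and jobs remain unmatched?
Unmatched: 0 workers, 2 jobs

Maximum matching size: 3
Workers: 3 total, 3 matched, 0 unmatched
Jobs: 5 total, 3 matched, 2 unmatched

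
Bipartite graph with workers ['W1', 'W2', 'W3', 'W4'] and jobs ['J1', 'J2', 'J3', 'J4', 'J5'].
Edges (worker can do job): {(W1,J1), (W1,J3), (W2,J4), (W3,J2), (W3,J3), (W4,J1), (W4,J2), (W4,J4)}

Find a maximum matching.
Matching: {(W1,J1), (W2,J4), (W3,J3), (W4,J2)}

Maximum matching (size 4):
  W1 → J1
  W2 → J4
  W3 → J3
  W4 → J2

Each worker is assigned to at most one job, and each job to at most one worker.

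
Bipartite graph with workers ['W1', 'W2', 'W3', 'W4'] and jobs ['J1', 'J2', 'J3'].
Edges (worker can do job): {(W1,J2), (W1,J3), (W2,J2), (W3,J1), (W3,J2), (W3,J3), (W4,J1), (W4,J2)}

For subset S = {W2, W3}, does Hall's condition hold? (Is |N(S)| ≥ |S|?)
Yes: |N(S)| = 3, |S| = 2

Subset S = {W2, W3}
Neighbors N(S) = {J1, J2, J3}

|N(S)| = 3, |S| = 2
Hall's condition: |N(S)| ≥ |S| is satisfied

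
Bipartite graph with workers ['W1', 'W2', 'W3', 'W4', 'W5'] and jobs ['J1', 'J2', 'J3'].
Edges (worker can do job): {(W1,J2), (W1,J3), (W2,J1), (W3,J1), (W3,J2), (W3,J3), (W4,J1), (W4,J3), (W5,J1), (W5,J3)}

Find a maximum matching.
Matching: {(W1,J2), (W3,J3), (W5,J1)}

Maximum matching (size 3):
  W1 → J2
  W3 → J3
  W5 → J1

Each worker is assigned to at most one job, and each job to at most one worker.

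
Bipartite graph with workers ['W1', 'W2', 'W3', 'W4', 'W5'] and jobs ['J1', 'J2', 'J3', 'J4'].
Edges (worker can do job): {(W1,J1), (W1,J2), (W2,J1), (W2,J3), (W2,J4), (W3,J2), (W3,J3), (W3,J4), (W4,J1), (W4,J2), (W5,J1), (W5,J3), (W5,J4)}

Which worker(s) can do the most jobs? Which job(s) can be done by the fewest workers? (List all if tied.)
Most versatile: W2, W3, W5 (3 jobs); Least covered: J2, J3, J4 (3 workers)

Worker degrees (jobs they can do): W1:2, W2:3, W3:3, W4:2, W5:3
Job degrees (workers who can do it): J1:4, J2:3, J3:3, J4:3

Maximum worker degree is 3, achieved by: W2, W3, W5
Minimum job degree is 3, achieved by: J2, J3, J4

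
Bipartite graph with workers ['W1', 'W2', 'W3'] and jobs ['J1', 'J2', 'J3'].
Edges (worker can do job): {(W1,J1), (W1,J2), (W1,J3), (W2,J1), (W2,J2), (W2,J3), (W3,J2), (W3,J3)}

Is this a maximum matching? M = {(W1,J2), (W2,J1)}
No, size 2 is not maximum

Proposed matching has size 2.
Maximum matching size for this graph: 3.

This is NOT maximum - can be improved to size 3.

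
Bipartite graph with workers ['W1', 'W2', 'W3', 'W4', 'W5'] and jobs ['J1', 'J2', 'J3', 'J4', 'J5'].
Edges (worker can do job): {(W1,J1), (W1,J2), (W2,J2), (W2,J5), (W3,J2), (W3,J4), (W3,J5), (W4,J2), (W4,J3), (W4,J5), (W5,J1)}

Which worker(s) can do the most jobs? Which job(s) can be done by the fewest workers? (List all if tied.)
Most versatile: W3, W4 (3 jobs); Least covered: J3, J4 (1 workers)

Worker degrees (jobs they can do): W1:2, W2:2, W3:3, W4:3, W5:1
Job degrees (workers who can do it): J1:2, J2:4, J3:1, J4:1, J5:3

Maximum worker degree is 3, achieved by: W3, W4
Minimum job degree is 1, achieved by: J3, J4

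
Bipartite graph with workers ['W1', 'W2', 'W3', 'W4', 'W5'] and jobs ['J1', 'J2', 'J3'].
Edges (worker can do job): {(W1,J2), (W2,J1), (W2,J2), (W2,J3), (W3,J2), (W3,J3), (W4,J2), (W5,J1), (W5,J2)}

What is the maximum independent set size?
Maximum independent set = 5

By König's theorem:
- Min vertex cover = Max matching = 3
- Max independent set = Total vertices - Min vertex cover
- Max independent set = 8 - 3 = 5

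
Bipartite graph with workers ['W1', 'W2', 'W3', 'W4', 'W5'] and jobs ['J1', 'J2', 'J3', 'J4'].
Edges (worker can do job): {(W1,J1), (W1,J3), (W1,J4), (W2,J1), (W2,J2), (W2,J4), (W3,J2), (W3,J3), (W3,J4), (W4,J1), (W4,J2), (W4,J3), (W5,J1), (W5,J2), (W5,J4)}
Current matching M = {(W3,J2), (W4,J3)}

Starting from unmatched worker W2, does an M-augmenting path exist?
Yes: W2 → J1

An M-augmenting path alternates non-matching / matching edges, starting and ending at unmatched vertices.
Path: W2 → J1
(J1 is unmatched in M, so the path is augmenting.)
Flipping edges along this path would increase |M| from 2 to 3.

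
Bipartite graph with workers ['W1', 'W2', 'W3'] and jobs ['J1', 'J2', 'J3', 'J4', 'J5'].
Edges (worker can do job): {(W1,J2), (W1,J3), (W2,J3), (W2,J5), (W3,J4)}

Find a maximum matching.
Matching: {(W1,J3), (W2,J5), (W3,J4)}

Maximum matching (size 3):
  W1 → J3
  W2 → J5
  W3 → J4

Each worker is assigned to at most one job, and each job to at most one worker.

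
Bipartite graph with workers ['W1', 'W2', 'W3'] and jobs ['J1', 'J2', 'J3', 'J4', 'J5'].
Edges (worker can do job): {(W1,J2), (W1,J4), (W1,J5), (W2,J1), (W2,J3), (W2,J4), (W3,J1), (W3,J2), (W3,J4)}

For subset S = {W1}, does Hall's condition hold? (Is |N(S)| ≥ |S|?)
Yes: |N(S)| = 3, |S| = 1

Subset S = {W1}
Neighbors N(S) = {J2, J4, J5}

|N(S)| = 3, |S| = 1
Hall's condition: |N(S)| ≥ |S| is satisfied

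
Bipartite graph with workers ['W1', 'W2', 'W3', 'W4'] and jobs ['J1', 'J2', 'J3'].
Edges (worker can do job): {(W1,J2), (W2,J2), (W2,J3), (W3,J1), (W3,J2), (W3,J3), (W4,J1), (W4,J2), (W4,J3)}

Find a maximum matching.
Matching: {(W1,J2), (W3,J1), (W4,J3)}

Maximum matching (size 3):
  W1 → J2
  W3 → J1
  W4 → J3

Each worker is assigned to at most one job, and each job to at most one worker.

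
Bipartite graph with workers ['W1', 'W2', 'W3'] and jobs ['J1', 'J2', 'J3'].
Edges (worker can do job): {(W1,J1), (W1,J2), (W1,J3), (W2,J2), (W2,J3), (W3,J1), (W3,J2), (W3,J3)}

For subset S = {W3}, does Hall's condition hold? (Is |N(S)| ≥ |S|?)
Yes: |N(S)| = 3, |S| = 1

Subset S = {W3}
Neighbors N(S) = {J1, J2, J3}

|N(S)| = 3, |S| = 1
Hall's condition: |N(S)| ≥ |S| is satisfied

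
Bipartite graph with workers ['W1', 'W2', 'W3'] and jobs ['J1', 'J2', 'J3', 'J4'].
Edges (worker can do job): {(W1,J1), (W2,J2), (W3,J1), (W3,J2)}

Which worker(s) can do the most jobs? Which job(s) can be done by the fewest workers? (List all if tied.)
Most versatile: W3 (2 jobs); Least covered: J3, J4 (0 workers)

Worker degrees (jobs they can do): W1:1, W2:1, W3:2
Job degrees (workers who can do it): J1:2, J2:2, J3:0, J4:0

Maximum worker degree is 2, achieved by: W3
Minimum job degree is 0, achieved by: J3, J4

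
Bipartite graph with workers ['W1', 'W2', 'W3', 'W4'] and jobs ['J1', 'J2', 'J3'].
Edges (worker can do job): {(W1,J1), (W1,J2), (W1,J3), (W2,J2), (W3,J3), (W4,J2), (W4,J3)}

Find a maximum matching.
Matching: {(W1,J1), (W3,J3), (W4,J2)}

Maximum matching (size 3):
  W1 → J1
  W3 → J3
  W4 → J2

Each worker is assigned to at most one job, and each job to at most one worker.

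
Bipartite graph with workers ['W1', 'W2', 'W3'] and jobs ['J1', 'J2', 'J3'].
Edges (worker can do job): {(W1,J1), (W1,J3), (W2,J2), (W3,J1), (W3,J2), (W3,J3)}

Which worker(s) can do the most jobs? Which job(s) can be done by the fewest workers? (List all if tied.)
Most versatile: W3 (3 jobs); Least covered: J1, J2, J3 (2 workers)

Worker degrees (jobs they can do): W1:2, W2:1, W3:3
Job degrees (workers who can do it): J1:2, J2:2, J3:2

Maximum worker degree is 3, achieved by: W3
Minimum job degree is 2, achieved by: J1, J2, J3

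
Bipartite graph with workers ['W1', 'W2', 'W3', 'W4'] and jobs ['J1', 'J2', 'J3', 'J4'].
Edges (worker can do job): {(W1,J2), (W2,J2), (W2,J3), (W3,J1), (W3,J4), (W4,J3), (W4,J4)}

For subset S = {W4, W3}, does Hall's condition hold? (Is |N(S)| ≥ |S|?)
Yes: |N(S)| = 3, |S| = 2

Subset S = {W4, W3}
Neighbors N(S) = {J1, J3, J4}

|N(S)| = 3, |S| = 2
Hall's condition: |N(S)| ≥ |S| is satisfied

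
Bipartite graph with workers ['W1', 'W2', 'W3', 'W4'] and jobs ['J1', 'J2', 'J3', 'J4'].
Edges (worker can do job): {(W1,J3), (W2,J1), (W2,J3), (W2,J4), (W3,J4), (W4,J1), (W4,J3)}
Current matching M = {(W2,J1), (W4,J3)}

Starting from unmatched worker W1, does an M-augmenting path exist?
Yes: W1 → J3 → W4 → J1 → W2 → J4

An M-augmenting path alternates non-matching / matching edges, starting and ending at unmatched vertices.
Path: W1 → J3 → W4 → J1 → W2 → J4
(J4 is unmatched in M, so the path is augmenting.)
Flipping edges along this path would increase |M| from 2 to 3.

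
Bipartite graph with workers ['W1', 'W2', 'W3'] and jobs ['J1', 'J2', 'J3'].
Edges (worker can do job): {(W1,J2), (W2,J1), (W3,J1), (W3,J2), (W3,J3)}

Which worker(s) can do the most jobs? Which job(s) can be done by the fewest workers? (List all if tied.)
Most versatile: W3 (3 jobs); Least covered: J3 (1 workers)

Worker degrees (jobs they can do): W1:1, W2:1, W3:3
Job degrees (workers who can do it): J1:2, J2:2, J3:1

Maximum worker degree is 3, achieved by: W3
Minimum job degree is 1, achieved by: J3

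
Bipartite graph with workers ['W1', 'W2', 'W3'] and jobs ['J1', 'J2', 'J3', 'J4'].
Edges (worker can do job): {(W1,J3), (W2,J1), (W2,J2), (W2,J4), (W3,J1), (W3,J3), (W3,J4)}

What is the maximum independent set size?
Maximum independent set = 4

By König's theorem:
- Min vertex cover = Max matching = 3
- Max independent set = Total vertices - Min vertex cover
- Max independent set = 7 - 3 = 4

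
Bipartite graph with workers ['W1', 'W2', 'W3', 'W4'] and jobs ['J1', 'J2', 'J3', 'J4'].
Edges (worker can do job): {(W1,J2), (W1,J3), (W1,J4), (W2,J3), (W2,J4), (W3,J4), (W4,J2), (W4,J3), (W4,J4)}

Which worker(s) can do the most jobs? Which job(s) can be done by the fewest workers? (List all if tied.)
Most versatile: W1, W4 (3 jobs); Least covered: J1 (0 workers)

Worker degrees (jobs they can do): W1:3, W2:2, W3:1, W4:3
Job degrees (workers who can do it): J1:0, J2:2, J3:3, J4:4

Maximum worker degree is 3, achieved by: W1, W4
Minimum job degree is 0, achieved by: J1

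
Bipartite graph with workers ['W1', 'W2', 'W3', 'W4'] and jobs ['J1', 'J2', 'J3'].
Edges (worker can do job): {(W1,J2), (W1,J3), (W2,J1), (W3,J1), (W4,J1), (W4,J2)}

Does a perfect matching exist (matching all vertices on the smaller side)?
Yes, perfect matching exists (size 3)

Perfect matching: {(W1,J3), (W3,J1), (W4,J2)}
All 3 vertices on the smaller side are matched.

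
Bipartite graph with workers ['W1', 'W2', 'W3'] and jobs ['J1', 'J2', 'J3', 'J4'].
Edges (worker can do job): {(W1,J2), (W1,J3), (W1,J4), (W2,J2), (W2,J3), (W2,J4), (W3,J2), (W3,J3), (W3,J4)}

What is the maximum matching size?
Maximum matching size = 3

Maximum matching: {(W1,J3), (W2,J4), (W3,J2)}
Size: 3

This assigns 3 workers to 3 distinct jobs.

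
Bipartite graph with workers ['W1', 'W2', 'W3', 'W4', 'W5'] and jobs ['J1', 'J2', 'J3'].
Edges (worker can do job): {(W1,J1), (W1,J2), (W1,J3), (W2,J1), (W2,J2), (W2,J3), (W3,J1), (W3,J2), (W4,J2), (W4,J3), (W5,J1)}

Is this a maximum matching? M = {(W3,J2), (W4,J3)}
No, size 2 is not maximum

Proposed matching has size 2.
Maximum matching size for this graph: 3.

This is NOT maximum - can be improved to size 3.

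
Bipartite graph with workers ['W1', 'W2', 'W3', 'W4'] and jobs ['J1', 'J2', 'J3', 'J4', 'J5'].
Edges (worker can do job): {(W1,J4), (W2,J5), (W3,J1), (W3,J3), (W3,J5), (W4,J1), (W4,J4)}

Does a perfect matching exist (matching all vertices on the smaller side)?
Yes, perfect matching exists (size 4)

Perfect matching: {(W1,J4), (W2,J5), (W3,J3), (W4,J1)}
All 4 vertices on the smaller side are matched.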